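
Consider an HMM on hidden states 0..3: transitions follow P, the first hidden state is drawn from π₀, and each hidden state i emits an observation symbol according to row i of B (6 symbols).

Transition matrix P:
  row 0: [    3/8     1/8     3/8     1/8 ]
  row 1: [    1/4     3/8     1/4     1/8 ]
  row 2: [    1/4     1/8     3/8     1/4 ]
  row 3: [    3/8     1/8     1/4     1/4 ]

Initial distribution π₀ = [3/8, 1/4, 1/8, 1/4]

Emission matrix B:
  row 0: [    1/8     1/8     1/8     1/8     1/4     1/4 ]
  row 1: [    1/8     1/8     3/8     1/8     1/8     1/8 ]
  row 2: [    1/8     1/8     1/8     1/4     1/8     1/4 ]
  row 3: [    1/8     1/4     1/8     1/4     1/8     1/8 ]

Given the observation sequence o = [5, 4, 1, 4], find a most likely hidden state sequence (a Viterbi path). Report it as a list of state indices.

t=0: δ = [9.375e-02, 3.125e-02, 3.125e-02, 3.125e-02]  (obs o_0=5)
t=1: δ = [8.789e-03, 1.465e-03, 4.395e-03, 1.465e-03]  ψ = [0, 0, 0, 0]  (obs o_1=4)
t=2: δ = [4.120e-04, 1.373e-04, 4.120e-04, 2.747e-04]  ψ = [0, 0, 0, 0]  (obs o_2=1)
t=3: δ = [3.862e-05, 6.437e-06, 1.931e-05, 1.287e-05]  ψ = [0, 0, 0, 2]  (obs o_3=4)
backtrack: best end state = 0; path = [0, 0, 0, 0]

path = [0, 0, 0, 0]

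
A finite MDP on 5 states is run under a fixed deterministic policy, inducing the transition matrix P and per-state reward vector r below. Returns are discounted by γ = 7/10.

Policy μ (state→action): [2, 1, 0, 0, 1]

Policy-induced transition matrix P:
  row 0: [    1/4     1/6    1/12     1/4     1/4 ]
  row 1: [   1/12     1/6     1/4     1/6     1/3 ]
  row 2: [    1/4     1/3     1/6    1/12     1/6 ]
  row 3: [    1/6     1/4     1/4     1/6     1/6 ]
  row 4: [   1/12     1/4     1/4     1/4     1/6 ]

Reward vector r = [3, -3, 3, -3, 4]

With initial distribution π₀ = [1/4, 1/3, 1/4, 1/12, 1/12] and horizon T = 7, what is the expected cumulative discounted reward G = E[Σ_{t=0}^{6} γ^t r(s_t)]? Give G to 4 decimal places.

t=0: π = [0.2500, 0.3333, 0.2500, 0.0833, 0.0833], E[r] = 0.5833, γ^t·E[r] = 0.583333, running G = 0.583333
t=1: π = [0.1736, 0.2222, 0.1875, 0.1736, 0.2431], E[r] = 0.8681, γ^t·E[r] = 0.607639, running G = 1.190972
t=2: π = [0.1580, 0.2326, 0.2054, 0.1858, 0.2182], E[r] = 0.7078, γ^t·E[r] = 0.346800, running G = 1.537772
t=3: π = [0.1594, 0.2346, 0.2065, 0.1809, 0.2186], E[r] = 0.7258, γ^t·E[r] = 0.248963, running G = 1.786735
t=4: π = [0.1594, 0.2344, 0.2062, 0.1810, 0.2190], E[r] = 0.7270, γ^t·E[r] = 0.174559, running G = 1.961293
t=5: π = [0.1593, 0.2344, 0.2062, 0.1810, 0.2190], E[r] = 0.7267, γ^t·E[r] = 0.122134, running G = 2.083427
t=6: π = [0.1594, 0.2344, 0.2063, 0.1810, 0.2190], E[r] = 0.7267, γ^t·E[r] = 0.085494, running G = 2.168921

G = 2.1689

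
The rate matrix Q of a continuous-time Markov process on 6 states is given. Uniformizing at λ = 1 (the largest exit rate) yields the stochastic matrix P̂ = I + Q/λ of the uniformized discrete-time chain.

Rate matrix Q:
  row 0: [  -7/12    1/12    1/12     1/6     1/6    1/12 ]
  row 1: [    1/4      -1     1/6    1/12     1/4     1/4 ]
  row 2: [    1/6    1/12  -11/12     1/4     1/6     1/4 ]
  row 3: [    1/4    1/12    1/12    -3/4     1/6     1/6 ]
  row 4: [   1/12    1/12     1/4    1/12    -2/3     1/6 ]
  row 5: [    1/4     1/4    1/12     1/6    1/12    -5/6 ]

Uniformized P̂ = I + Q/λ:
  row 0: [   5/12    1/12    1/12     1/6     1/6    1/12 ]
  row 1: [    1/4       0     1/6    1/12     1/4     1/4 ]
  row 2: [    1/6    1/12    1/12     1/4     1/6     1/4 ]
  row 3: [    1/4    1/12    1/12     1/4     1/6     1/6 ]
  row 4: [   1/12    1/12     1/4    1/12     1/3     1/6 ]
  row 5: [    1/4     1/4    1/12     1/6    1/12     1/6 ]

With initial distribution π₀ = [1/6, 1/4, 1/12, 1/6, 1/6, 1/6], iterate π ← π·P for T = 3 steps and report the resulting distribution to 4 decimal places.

t=0: π = [0.1667, 0.2500, 0.0833, 0.1667, 0.1667, 0.1667]
t=1: π = [0.2431, 0.0903, 0.1319, 0.1528, 0.2014, 0.1806]
t=2: π = [0.2459, 0.1059, 0.1244, 0.1661, 0.1927, 0.1649]
t=3: π = [0.2485, 0.1020, 0.1243, 0.1660, 0.1939, 0.1654]

π = [0.2485, 0.1020, 0.1243, 0.1660, 0.1939, 0.1654]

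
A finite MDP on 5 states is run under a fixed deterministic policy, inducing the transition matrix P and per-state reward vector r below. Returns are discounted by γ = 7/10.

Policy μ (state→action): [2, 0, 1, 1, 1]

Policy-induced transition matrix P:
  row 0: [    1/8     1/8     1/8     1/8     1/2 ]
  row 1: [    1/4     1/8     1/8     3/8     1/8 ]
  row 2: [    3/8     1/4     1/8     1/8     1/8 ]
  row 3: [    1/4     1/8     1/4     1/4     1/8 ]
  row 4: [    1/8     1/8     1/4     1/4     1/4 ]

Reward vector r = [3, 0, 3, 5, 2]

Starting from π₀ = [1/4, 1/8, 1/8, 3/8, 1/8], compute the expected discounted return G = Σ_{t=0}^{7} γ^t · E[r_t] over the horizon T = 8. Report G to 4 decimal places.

G = 9.1693

t=0: π = [0.2500, 0.1250, 0.1250, 0.3750, 0.1250], E[r] = 3.2500, γ^t·E[r] = 3.250000, running G = 3.250000
t=1: π = [0.2188, 0.1406, 0.1875, 0.2188, 0.2344], E[r] = 2.7813, γ^t·E[r] = 1.946875, running G = 5.196875
t=2: π = [0.2168, 0.1484, 0.1816, 0.2168, 0.2363], E[r] = 2.7520, γ^t·E[r] = 1.348457, running G = 6.545332
t=3: π = [0.2161, 0.1477, 0.1816, 0.2188, 0.2358], E[r] = 2.7585, γ^t·E[r] = 0.946181, running G = 7.491513
t=4: π = [0.2162, 0.1477, 0.1818, 0.2188, 0.2355], E[r] = 2.7589, γ^t·E[r] = 0.662407, running G = 8.153920
t=5: π = [0.2163, 0.1477, 0.1818, 0.2187, 0.2355], E[r] = 2.7587, γ^t·E[r] = 0.463657, running G = 8.617577
t=6: π = [0.2162, 0.1477, 0.1818, 0.2187, 0.2355], E[r] = 2.7587, γ^t·E[r] = 0.324560, running G = 8.942137
t=7: π = [0.2162, 0.1477, 0.1818, 0.2187, 0.2355], E[r] = 2.7587, γ^t·E[r] = 0.227193, running G = 9.169330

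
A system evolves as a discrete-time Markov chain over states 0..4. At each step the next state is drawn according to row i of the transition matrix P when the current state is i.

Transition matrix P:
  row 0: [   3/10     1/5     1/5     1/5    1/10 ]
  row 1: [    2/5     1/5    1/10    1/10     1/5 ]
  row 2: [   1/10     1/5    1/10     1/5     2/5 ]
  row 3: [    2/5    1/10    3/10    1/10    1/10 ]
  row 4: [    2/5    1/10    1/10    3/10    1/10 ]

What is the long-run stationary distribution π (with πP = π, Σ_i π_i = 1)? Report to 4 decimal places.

Balance equations π_j = Σ_i π_i·P[i][j]:
  π_0 = 3/10·π_0 + 2/5·π_1 + 1/10·π_2 + 2/5·π_3 + 2/5·π_4
  π_1 = 1/5·π_0 + 1/5·π_1 + 1/5·π_2 + 1/10·π_3 + 1/10·π_4
  π_2 = 1/5·π_0 + 1/10·π_1 + 1/10·π_2 + 3/10·π_3 + 1/10·π_4
  π_3 = 1/5·π_0 + 1/10·π_1 + 1/5·π_2 + 1/10·π_3 + 3/10·π_4
  normalize: π_0 + π_1 + π_2 + π_3 + π_4 = 1
Solving the linear system gives exactly π = [1967/6190, 511/3095, 1041/6190, 2253/12380, 2067/12380].

π = [0.3178, 0.1651, 0.1682, 0.1820, 0.1670]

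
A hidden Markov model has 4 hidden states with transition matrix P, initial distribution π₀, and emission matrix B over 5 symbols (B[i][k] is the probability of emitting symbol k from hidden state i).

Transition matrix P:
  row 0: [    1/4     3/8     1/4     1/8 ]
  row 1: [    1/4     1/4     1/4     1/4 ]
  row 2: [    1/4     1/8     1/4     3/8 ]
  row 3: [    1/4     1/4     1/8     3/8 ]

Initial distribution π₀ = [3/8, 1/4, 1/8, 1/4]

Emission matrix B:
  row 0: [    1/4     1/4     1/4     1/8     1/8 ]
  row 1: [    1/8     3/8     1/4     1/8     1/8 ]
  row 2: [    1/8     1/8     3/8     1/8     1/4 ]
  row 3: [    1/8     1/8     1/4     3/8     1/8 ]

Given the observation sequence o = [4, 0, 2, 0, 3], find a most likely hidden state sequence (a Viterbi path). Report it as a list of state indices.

path = [0, 0, 2, 3, 3]

t=0: δ = [4.688e-02, 3.125e-02, 3.125e-02, 3.125e-02]  (obs o_0=4)
t=1: δ = [2.930e-03, 2.197e-03, 1.465e-03, 1.465e-03]  ψ = [0, 0, 0, 2]  (obs o_1=0)
t=2: δ = [1.831e-04, 2.747e-04, 2.747e-04, 1.373e-04]  ψ = [0, 0, 0, 1]  (obs o_2=2)
t=3: δ = [1.717e-05, 8.583e-06, 8.583e-06, 1.287e-05]  ψ = [1, 0, 1, 2]  (obs o_3=0)
t=4: δ = [5.364e-07, 8.047e-07, 5.364e-07, 1.810e-06]  ψ = [0, 0, 0, 3]  (obs o_4=3)
backtrack: best end state = 3; path = [0, 0, 2, 3, 3]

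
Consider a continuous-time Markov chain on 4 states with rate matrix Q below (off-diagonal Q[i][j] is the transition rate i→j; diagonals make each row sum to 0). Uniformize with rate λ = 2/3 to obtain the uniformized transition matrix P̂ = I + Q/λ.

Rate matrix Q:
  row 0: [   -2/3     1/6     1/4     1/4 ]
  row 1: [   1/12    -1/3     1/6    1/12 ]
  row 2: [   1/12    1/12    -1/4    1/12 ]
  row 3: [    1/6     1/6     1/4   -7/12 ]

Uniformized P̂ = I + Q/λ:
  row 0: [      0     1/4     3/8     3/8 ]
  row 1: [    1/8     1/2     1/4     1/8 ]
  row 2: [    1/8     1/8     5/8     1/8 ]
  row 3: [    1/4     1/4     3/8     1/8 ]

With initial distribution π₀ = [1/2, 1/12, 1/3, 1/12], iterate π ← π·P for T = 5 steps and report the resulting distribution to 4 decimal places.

t=0: π = [0.5000, 0.0833, 0.3333, 0.0833]
t=1: π = [0.0729, 0.2292, 0.4479, 0.2500]
t=2: π = [0.1471, 0.2513, 0.4583, 0.1432]
t=3: π = [0.1245, 0.2555, 0.4582, 0.1618]
t=4: π = [0.1297, 0.2566, 0.4576, 0.1561]
t=5: π = [0.1283, 0.2570, 0.4573, 0.1574]

π = [0.1283, 0.2570, 0.4573, 0.1574]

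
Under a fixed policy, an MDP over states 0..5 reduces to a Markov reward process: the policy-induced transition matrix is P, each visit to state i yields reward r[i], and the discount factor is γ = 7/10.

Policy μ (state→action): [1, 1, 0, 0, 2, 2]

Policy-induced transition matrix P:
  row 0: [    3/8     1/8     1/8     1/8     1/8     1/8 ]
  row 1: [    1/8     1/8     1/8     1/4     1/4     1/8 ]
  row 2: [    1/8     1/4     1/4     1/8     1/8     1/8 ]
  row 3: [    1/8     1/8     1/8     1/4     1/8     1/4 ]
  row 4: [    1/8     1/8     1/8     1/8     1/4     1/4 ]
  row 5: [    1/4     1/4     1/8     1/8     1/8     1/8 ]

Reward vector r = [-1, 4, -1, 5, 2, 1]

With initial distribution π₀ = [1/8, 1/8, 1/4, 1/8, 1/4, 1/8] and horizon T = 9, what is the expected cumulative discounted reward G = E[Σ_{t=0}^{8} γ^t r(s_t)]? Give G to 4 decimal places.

t=0: π = [0.1250, 0.1250, 0.2500, 0.1250, 0.2500, 0.1250], E[r] = 1.3750, γ^t·E[r] = 1.375000, running G = 1.375000
t=1: π = [0.1719, 0.1719, 0.1563, 0.1563, 0.1719, 0.1719], E[r] = 1.6563, γ^t·E[r] = 1.159375, running G = 2.534375
t=2: π = [0.1895, 0.1660, 0.1445, 0.1660, 0.1680, 0.1660], E[r] = 1.6621, γ^t·E[r] = 0.814434, running G = 3.348809
t=3: π = [0.1931, 0.1638, 0.1431, 0.1665, 0.1667, 0.1667], E[r] = 1.6519, γ^t·E[r] = 0.566586, running G = 3.915395
t=4: π = [0.1941, 0.1637, 0.1429, 0.1663, 0.1663, 0.1667], E[r] = 1.6487, γ^t·E[r] = 0.395841, running G = 4.311236
t=5: π = [0.1944, 0.1637, 0.1429, 0.1663, 0.1663, 0.1666], E[r] = 1.6479, γ^t·E[r] = 0.276962, running G = 4.588198
t=6: π = [0.1944, 0.1637, 0.1429, 0.1662, 0.1662, 0.1666], E[r] = 1.6477, γ^t·E[r] = 0.193852, running G = 4.782050
t=7: π = [0.1944, 0.1637, 0.1429, 0.1662, 0.1662, 0.1666], E[r] = 1.6477, γ^t·E[r] = 0.135693, running G = 4.917743
t=8: π = [0.1944, 0.1637, 0.1429, 0.1662, 0.1662, 0.1666], E[r] = 1.6477, γ^t·E[r] = 0.094985, running G = 5.012727

G = 5.0127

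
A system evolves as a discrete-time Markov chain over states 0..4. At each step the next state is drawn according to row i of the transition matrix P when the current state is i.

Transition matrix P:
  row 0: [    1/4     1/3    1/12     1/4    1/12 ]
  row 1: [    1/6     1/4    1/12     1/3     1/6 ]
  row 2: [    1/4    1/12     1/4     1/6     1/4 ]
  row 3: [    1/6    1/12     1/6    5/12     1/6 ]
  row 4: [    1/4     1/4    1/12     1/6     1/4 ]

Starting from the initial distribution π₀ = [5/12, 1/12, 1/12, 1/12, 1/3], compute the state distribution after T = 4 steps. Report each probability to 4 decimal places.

t=0: π = [0.4167, 0.0833, 0.0833, 0.0833, 0.3333]
t=1: π = [0.2361, 0.2569, 0.1042, 0.2361, 0.1667]
t=2: π = [0.2089, 0.2130, 0.1204, 0.2882, 0.1696]
t=3: π = [0.2082, 0.1993, 0.1274, 0.2916, 0.1734]
t=4: π = [0.2091, 0.1975, 0.1289, 0.2901, 0.1744]

π = [0.2091, 0.1975, 0.1289, 0.2901, 0.1744]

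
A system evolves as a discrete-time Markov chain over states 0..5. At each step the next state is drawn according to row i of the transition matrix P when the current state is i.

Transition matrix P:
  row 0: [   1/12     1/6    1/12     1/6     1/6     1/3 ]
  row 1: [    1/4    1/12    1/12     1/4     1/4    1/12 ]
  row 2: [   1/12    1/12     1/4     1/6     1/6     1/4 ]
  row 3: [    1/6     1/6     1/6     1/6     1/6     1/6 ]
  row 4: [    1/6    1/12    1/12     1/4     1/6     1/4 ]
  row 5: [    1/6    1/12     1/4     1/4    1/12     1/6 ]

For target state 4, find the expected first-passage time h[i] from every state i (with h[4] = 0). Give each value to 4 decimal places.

h = [6.2995, 5.6959, 6.3110, 6.2190, 0.0000, 6.7885]

First-step conditioning: h[4] = 0; for i ≠ 4, h[i] = 1 + Σ_k P[i][k]·h[k].
  h[0] = 1 + 1/12·h[0] + 1/6·h[1] + 1/12·h[2] + 1/6·h[3] + 1/3·h[5]
  h[1] = 1 + 1/4·h[0] + 1/12·h[1] + 1/12·h[2] + 1/4·h[3] + 1/12·h[5]
  h[2] = 1 + 1/12·h[0] + 1/12·h[1] + 1/4·h[2] + 1/6·h[3] + 1/4·h[5]
  h[3] = 1 + 1/6·h[0] + 1/6·h[1] + 1/6·h[2] + 1/6·h[3] + 1/6·h[5]
  h[5] = 1 + 1/6·h[0] + 1/12·h[1] + 1/4·h[2] + 1/4·h[3] + 1/6·h[5]
Solving the 5×5 linear system over states ≠ 4 gives exactly h = [21979/3489, 19873/3489, 22019/3489, 21698/3489, 0, 7895/1163] (h[4] = 0 is the target).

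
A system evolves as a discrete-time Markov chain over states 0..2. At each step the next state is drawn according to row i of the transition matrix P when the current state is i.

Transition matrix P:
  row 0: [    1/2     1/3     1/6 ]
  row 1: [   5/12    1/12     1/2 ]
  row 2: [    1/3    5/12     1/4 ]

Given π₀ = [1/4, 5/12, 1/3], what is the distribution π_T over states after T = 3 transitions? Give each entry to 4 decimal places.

π = [0.4286, 0.2825, 0.2890]

t=0: π = [0.2500, 0.4167, 0.3333]
t=1: π = [0.4097, 0.2569, 0.3333]
t=2: π = [0.4230, 0.2969, 0.2801]
t=3: π = [0.4286, 0.2825, 0.2890]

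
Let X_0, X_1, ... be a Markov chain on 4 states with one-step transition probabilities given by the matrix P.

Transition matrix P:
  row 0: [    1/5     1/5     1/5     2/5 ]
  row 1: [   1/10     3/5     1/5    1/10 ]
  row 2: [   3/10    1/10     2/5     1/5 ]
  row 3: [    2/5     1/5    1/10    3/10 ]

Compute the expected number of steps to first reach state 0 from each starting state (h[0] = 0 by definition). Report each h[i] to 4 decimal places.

First-step conditioning: h[0] = 0; for i ≠ 0, h[i] = 1 + Σ_k P[i][k]·h[k].
  h[1] = 1 + 3/5·h[1] + 1/5·h[2] + 1/10·h[3]
  h[2] = 1 + 1/10·h[1] + 2/5·h[2] + 1/5·h[3]
  h[3] = 1 + 1/5·h[1] + 1/10·h[2] + 3/10·h[3]
Solving the 3×3 linear system over states ≠ 0 gives exactly h = [0, 26/5, 92/25, 86/25] (h[0] = 0 is the target).

h = [0.0000, 5.2000, 3.6800, 3.4400]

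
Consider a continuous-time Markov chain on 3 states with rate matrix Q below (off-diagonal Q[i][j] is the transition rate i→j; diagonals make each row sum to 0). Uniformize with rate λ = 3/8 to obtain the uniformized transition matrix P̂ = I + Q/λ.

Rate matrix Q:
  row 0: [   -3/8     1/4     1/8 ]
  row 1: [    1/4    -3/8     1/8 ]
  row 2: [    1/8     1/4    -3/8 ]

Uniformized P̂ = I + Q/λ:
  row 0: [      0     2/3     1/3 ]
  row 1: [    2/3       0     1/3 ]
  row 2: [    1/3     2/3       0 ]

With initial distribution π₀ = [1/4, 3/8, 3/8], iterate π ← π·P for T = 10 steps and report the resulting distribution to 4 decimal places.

π = [0.3504, 0.3996, 0.2500]

t=0: π = [0.2500, 0.3750, 0.3750]
t=1: π = [0.3750, 0.4167, 0.2083]
t=2: π = [0.3472, 0.3889, 0.2639]
t=3: π = [0.3472, 0.4074, 0.2454]
t=4: π = [0.3534, 0.3951, 0.2515]
t=5: π = [0.3472, 0.4033, 0.2495]
t=6: π = [0.3520, 0.3978, 0.2502]
t=7: π = [0.3486, 0.4015, 0.2499]
t=8: π = [0.3510, 0.3990, 0.2500]
t=9: π = [0.3494, 0.4007, 0.2500]
t=10: π = [0.3504, 0.3996, 0.2500]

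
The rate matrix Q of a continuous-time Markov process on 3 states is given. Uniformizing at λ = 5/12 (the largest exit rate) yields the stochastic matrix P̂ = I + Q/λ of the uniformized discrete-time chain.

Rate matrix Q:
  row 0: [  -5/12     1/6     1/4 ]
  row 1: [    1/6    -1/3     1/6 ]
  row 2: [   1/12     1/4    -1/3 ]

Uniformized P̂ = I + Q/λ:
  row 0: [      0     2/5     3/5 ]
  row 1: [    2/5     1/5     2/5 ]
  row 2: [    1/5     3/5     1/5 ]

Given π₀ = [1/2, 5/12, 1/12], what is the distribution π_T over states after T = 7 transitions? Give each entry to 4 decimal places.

t=0: π = [0.5000, 0.4167, 0.0833]
t=1: π = [0.1833, 0.3333, 0.4833]
t=2: π = [0.2300, 0.4300, 0.3400]
t=3: π = [0.2400, 0.3820, 0.3780]
t=4: π = [0.2284, 0.3992, 0.3724]
t=5: π = [0.2342, 0.3946, 0.3712]
t=6: π = [0.2321, 0.3953, 0.3726]
t=7: π = [0.2326, 0.3955, 0.3719]

π = [0.2326, 0.3955, 0.3719]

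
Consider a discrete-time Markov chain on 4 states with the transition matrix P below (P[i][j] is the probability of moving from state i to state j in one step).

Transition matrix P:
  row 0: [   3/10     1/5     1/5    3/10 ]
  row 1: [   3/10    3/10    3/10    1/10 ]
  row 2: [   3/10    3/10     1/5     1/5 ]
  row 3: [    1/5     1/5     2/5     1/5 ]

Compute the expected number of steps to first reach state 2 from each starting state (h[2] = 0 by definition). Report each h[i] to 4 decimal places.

First-step conditioning: h[2] = 0; for i ≠ 2, h[i] = 1 + Σ_k P[i][k]·h[k].
  h[0] = 1 + 3/10·h[0] + 1/5·h[1] + 3/10·h[3]
  h[1] = 1 + 3/10·h[0] + 3/10·h[1] + 1/10·h[3]
  h[3] = 1 + 1/5·h[0] + 1/5·h[1] + 1/5·h[3]
Solving the 3×3 linear system over states ≠ 2 gives exactly h = [495/133, 460/133, 0, 405/133] (h[2] = 0 is the target).

h = [3.7218, 3.4586, 0.0000, 3.0451]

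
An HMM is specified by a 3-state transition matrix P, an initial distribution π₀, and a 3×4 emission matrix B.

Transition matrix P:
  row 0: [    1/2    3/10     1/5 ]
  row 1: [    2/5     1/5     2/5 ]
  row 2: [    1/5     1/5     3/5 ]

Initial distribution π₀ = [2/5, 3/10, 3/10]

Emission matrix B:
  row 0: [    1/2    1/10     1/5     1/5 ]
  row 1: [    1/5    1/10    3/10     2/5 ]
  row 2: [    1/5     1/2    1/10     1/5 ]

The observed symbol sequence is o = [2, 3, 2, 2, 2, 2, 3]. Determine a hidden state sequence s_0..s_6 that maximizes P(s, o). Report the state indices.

path = [0, 0, 0, 0, 0, 0, 1]

t=0: δ = [8.000e-02, 9.000e-02, 3.000e-02]  (obs o_0=2)
t=1: δ = [8.000e-03, 9.600e-03, 7.200e-03]  ψ = [0, 0, 1]  (obs o_1=3)
t=2: δ = [8.000e-04, 7.200e-04, 4.320e-04]  ψ = [0, 0, 2]  (obs o_2=2)
t=3: δ = [8.000e-05, 7.200e-05, 2.880e-05]  ψ = [0, 0, 1]  (obs o_3=2)
t=4: δ = [8.000e-06, 7.200e-06, 2.880e-06]  ψ = [0, 0, 1]  (obs o_4=2)
t=5: δ = [8.000e-07, 7.200e-07, 2.880e-07]  ψ = [0, 0, 1]  (obs o_5=2)
t=6: δ = [8.000e-08, 9.600e-08, 5.760e-08]  ψ = [0, 0, 1]  (obs o_6=3)
backtrack: best end state = 1; path = [0, 0, 0, 0, 0, 0, 1]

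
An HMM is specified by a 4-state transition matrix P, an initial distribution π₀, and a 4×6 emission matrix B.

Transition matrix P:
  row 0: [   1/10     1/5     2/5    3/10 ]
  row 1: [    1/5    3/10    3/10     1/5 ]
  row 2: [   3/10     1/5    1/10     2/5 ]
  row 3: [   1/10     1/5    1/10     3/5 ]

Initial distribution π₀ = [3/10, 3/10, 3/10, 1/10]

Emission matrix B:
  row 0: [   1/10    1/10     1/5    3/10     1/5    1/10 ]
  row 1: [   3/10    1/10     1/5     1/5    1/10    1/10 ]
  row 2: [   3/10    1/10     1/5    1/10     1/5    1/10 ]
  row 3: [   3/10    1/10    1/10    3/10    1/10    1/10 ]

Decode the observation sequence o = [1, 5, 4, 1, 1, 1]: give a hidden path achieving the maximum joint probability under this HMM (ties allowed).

t=0: δ = [3.000e-02, 3.000e-02, 3.000e-02, 1.000e-02]  (obs o_0=1)
t=1: δ = [9.000e-04, 9.000e-04, 1.200e-03, 1.200e-03]  ψ = [2, 1, 0, 2]  (obs o_1=5)
t=2: δ = [7.200e-05, 2.700e-05, 7.200e-05, 7.200e-05]  ψ = [2, 1, 0, 3]  (obs o_2=4)
t=3: δ = [2.160e-06, 1.440e-06, 2.880e-06, 4.320e-06]  ψ = [2, 0, 0, 3]  (obs o_3=1)
t=4: δ = [8.640e-08, 8.640e-08, 8.640e-08, 2.592e-07]  ψ = [2, 3, 0, 3]  (obs o_4=1)
t=5: δ = [2.592e-09, 5.184e-09, 3.456e-09, 1.555e-08]  ψ = [2, 3, 0, 3]  (obs o_5=1)
backtrack: best end state = 3; path = [2, 3, 3, 3, 3, 3]

path = [2, 3, 3, 3, 3, 3]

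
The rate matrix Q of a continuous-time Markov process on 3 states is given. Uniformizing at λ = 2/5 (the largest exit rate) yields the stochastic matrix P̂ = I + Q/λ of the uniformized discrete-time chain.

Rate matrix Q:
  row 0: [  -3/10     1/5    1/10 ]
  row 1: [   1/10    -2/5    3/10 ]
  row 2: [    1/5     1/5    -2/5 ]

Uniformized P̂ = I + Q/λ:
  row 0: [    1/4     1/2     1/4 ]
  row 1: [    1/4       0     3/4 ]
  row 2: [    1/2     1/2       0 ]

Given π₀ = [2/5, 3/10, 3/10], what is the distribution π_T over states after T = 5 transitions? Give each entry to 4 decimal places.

π = [0.3343, 0.3344, 0.3313]

t=0: π = [0.4000, 0.3000, 0.3000]
t=1: π = [0.3250, 0.3500, 0.3250]
t=2: π = [0.3313, 0.3250, 0.3438]
t=3: π = [0.3359, 0.3375, 0.3266]
t=4: π = [0.3316, 0.3313, 0.3371]
t=5: π = [0.3343, 0.3344, 0.3313]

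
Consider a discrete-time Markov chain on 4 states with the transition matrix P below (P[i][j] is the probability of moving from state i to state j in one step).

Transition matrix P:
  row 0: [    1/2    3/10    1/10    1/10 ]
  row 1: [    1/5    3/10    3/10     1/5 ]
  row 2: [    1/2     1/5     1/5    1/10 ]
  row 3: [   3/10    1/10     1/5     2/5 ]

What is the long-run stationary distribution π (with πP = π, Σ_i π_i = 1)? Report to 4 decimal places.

Balance equations π_j = Σ_i π_i·P[i][j]:
  π_0 = 1/2·π_0 + 1/5·π_1 + 1/2·π_2 + 3/10·π_3
  π_1 = 3/10·π_0 + 3/10·π_1 + 1/5·π_2 + 1/10·π_3
  π_2 = 1/10·π_0 + 3/10·π_1 + 1/5·π_2 + 1/5·π_3
  normalize: π_0 + π_1 + π_2 + π_3 = 1
Solving the linear system gives exactly π = [259/663, 163/663, 41/221, 118/663].

π = [0.3906, 0.2459, 0.1855, 0.1780]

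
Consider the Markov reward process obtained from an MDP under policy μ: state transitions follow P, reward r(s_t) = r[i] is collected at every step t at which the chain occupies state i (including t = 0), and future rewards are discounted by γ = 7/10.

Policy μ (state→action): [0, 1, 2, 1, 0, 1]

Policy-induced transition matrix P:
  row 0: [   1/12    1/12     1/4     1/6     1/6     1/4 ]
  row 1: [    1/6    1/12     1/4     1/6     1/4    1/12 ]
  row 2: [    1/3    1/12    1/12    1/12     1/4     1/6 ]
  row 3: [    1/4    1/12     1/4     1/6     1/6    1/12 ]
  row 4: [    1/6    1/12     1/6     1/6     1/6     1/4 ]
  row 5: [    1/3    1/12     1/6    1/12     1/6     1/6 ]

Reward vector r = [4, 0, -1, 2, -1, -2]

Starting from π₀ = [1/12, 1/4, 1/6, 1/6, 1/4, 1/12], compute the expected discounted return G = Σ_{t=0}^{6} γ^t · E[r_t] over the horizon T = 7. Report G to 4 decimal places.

G = 0.9519

t=0: π = [0.0833, 0.2500, 0.1667, 0.1667, 0.2500, 0.0833], E[r] = 0.0833, γ^t·E[r] = 0.083333, running G = 0.083333
t=1: π = [0.2153, 0.0833, 0.1944, 0.1458, 0.2014, 0.1597], E[r] = 0.4375, γ^t·E[r] = 0.306250, running G = 0.389583
t=2: π = [0.2199, 0.0833, 0.1875, 0.1372, 0.1898, 0.1823], E[r] = 0.4120, γ^t·E[r] = 0.201898, running G = 0.591481
t=3: π = [0.2214, 0.0833, 0.1877, 0.1359, 0.1892, 0.1824], E[r] = 0.4155, γ^t·E[r] = 0.142503, running G = 0.733985
t=4: π = [0.2212, 0.0833, 0.1877, 0.1358, 0.1893, 0.1826], E[r] = 0.4143, γ^t·E[r] = 0.099482, running G = 0.833467
t=5: π = [0.2213, 0.0833, 0.1877, 0.1358, 0.1893, 0.1826], E[r] = 0.4145, γ^t·E[r] = 0.069666, running G = 0.903133
t=6: π = [0.2213, 0.0833, 0.1877, 0.1358, 0.1893, 0.1826], E[r] = 0.4145, γ^t·E[r] = 0.048761, running G = 0.951894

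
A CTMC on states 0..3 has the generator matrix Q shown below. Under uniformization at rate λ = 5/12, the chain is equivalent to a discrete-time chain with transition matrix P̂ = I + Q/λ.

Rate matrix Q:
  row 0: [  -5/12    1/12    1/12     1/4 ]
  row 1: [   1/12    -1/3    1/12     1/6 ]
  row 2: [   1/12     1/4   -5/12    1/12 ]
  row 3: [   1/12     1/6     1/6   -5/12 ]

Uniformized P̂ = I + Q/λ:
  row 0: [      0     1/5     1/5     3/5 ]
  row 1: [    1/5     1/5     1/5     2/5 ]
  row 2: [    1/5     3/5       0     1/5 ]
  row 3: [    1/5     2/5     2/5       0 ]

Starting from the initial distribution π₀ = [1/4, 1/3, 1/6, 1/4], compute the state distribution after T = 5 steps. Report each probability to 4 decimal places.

π = [0.1666, 0.3417, 0.2123, 0.2794]

t=0: π = [0.2500, 0.3333, 0.1667, 0.2500]
t=1: π = [0.1500, 0.3167, 0.2167, 0.3167]
t=2: π = [0.1700, 0.3500, 0.2200, 0.2600]
t=3: π = [0.1660, 0.3400, 0.2080, 0.2860]
t=4: π = [0.1668, 0.3404, 0.2156, 0.2772]
t=5: π = [0.1666, 0.3417, 0.2123, 0.2794]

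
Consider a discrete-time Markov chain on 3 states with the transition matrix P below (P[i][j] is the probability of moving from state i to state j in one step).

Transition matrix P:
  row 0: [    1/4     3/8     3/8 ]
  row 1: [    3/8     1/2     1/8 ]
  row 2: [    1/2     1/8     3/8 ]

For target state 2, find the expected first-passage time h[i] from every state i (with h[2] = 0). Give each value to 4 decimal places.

First-step conditioning: h[2] = 0; for i ≠ 2, h[i] = 1 + Σ_k P[i][k]·h[k].
  h[0] = 1 + 1/4·h[0] + 3/8·h[1]
  h[1] = 1 + 3/8·h[0] + 1/2·h[1]
Solving the 2×2 linear system over states ≠ 2 gives exactly h = [56/15, 24/5, 0] (h[2] = 0 is the target).

h = [3.7333, 4.8000, 0.0000]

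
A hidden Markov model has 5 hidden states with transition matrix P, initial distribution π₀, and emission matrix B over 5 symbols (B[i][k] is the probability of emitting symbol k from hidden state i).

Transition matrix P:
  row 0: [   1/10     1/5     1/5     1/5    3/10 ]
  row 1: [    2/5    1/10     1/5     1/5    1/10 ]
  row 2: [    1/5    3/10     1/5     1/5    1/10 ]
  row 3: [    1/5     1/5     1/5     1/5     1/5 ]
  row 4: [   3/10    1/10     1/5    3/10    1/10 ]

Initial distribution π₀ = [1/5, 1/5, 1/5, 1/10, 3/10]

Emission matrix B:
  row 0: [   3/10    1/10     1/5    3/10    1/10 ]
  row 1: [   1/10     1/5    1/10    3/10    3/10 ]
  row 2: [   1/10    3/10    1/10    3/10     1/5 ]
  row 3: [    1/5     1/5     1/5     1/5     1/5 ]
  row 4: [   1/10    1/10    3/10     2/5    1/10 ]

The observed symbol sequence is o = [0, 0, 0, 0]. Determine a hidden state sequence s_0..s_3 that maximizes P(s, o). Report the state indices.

t=0: δ = [6.000e-02, 2.000e-02, 2.000e-02, 2.000e-02, 3.000e-02]  (obs o_0=0)
t=1: δ = [2.700e-03, 1.200e-03, 1.200e-03, 2.400e-03, 1.800e-03]  ψ = [4, 0, 0, 0, 0]  (obs o_1=0)
t=2: δ = [1.620e-04, 5.400e-05, 5.400e-05, 1.080e-04, 8.100e-05]  ψ = [4, 0, 0, 0, 0]  (obs o_2=0)
t=3: δ = [7.290e-06, 3.240e-06, 3.240e-06, 6.480e-06, 4.860e-06]  ψ = [4, 0, 0, 0, 0]  (obs o_3=0)
backtrack: best end state = 0; path = [4, 0, 4, 0]

path = [4, 0, 4, 0]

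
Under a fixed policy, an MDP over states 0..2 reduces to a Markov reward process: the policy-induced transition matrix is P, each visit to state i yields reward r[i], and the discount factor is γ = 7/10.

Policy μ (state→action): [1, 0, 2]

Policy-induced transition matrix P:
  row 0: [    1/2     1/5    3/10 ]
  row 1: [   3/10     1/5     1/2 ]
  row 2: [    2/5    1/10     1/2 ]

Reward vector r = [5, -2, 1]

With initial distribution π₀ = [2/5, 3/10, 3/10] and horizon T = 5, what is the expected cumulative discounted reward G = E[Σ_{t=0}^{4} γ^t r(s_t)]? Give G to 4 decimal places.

t=0: π = [0.4000, 0.3000, 0.3000], E[r] = 1.7000, γ^t·E[r] = 1.700000, running G = 1.700000
t=1: π = [0.4100, 0.1700, 0.4200], E[r] = 2.1300, γ^t·E[r] = 1.491000, running G = 3.191000
t=2: π = [0.4240, 0.1580, 0.4180], E[r] = 2.2220, γ^t·E[r] = 1.088780, running G = 4.279780
t=3: π = [0.4266, 0.1582, 0.4152], E[r] = 2.2318, γ^t·E[r] = 0.765507, running G = 5.045287
t=4: π = [0.4268, 0.1585, 0.4147], E[r] = 2.2319, γ^t·E[r] = 0.535884, running G = 5.581171

G = 5.5812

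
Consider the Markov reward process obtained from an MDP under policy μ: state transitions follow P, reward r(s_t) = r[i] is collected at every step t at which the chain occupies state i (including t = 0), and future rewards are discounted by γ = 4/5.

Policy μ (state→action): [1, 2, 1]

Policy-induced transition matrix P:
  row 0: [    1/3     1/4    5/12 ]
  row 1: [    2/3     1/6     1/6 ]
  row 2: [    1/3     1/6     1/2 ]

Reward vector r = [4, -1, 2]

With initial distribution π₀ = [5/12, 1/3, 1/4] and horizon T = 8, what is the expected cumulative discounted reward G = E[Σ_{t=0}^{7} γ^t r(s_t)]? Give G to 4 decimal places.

t=0: π = [0.4167, 0.3333, 0.2500], E[r] = 1.8333, γ^t·E[r] = 1.833333, running G = 1.833333
t=1: π = [0.4444, 0.2014, 0.3542], E[r] = 2.2847, γ^t·E[r] = 1.827778, running G = 3.661111
t=2: π = [0.4005, 0.2037, 0.3958], E[r] = 2.1898, γ^t·E[r] = 1.401481, running G = 5.062593
t=3: π = [0.4012, 0.2000, 0.3987], E[r] = 2.2024, γ^t·E[r] = 1.127605, running G = 6.190198
t=4: π = [0.4000, 0.2001, 0.3999], E[r] = 2.1997, γ^t·E[r] = 0.901004, running G = 7.091202
t=5: π = [0.4000, 0.2000, 0.4000], E[r] = 2.2001, γ^t·E[r] = 0.720917, running G = 7.812119
t=6: π = [0.4000, 0.2000, 0.4000], E[r] = 2.2000, γ^t·E[r] = 0.576715, running G = 8.388834
t=7: π = [0.4000, 0.2000, 0.4000], E[r] = 2.2000, γ^t·E[r] = 0.461374, running G = 8.850208

G = 8.8502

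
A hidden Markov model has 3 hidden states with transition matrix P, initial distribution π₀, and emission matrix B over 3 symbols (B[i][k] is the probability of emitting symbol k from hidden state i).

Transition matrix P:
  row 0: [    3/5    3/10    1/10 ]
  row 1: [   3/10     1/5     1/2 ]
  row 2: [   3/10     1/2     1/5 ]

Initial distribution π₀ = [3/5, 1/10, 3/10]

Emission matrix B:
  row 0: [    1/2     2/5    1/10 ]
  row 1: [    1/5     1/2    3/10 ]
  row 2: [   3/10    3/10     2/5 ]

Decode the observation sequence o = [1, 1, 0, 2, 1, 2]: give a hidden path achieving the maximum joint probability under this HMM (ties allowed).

t=0: δ = [2.400e-01, 5.000e-02, 9.000e-02]  (obs o_0=1)
t=1: δ = [5.760e-02, 3.600e-02, 7.500e-03]  ψ = [0, 0, 1]  (obs o_1=1)
t=2: δ = [1.728e-02, 3.456e-03, 5.400e-03]  ψ = [0, 0, 1]  (obs o_2=0)
t=3: δ = [1.037e-03, 1.555e-03, 6.912e-04]  ψ = [0, 0, 0]  (obs o_3=2)
t=4: δ = [2.488e-04, 1.728e-04, 2.333e-04]  ψ = [0, 2, 1]  (obs o_4=1)
t=5: δ = [1.493e-05, 3.499e-05, 3.456e-05]  ψ = [0, 2, 1]  (obs o_5=2)
backtrack: best end state = 1; path = [0, 0, 0, 1, 2, 1]

path = [0, 0, 0, 1, 2, 1]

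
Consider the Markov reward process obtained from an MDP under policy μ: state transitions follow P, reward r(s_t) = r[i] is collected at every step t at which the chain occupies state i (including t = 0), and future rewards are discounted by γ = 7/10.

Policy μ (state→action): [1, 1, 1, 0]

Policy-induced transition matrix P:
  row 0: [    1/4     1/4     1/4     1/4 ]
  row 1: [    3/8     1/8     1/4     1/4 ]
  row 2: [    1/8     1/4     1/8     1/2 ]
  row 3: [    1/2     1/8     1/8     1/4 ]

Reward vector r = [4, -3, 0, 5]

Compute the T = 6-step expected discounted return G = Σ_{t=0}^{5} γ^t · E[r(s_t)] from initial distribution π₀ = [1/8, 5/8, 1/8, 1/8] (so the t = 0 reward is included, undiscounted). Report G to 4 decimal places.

t=0: π = [0.1250, 0.6250, 0.1250, 0.1250], E[r] = -0.7500, γ^t·E[r] = -0.750000, running G = -0.750000
t=1: π = [0.3438, 0.1563, 0.2188, 0.2813], E[r] = 2.3125, γ^t·E[r] = 1.618750, running G = 0.868750
t=2: π = [0.3125, 0.1953, 0.1875, 0.3047], E[r] = 2.1875, γ^t·E[r] = 1.071875, running G = 1.940625
t=3: π = [0.3271, 0.1875, 0.1885, 0.2969], E[r] = 2.2305, γ^t·E[r] = 0.765051, running G = 2.705676
t=4: π = [0.3241, 0.1895, 0.1893, 0.2971], E[r] = 2.2136, γ^t·E[r] = 0.531491, running G = 3.237167
t=5: π = [0.3243, 0.1892, 0.1892, 0.2973], E[r] = 2.2163, γ^t·E[r] = 0.372495, running G = 3.609662

G = 3.6097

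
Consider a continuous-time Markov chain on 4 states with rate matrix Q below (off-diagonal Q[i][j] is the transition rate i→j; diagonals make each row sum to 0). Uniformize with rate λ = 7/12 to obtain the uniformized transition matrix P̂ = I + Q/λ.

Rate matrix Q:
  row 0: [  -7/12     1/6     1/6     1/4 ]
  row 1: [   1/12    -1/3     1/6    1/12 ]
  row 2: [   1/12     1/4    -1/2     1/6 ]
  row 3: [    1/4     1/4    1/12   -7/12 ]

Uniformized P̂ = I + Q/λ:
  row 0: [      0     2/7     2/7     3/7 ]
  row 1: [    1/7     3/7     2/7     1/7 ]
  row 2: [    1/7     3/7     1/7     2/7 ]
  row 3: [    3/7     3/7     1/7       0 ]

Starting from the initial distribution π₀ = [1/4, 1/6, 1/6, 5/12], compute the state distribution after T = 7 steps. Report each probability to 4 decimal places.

π = [0.1743, 0.4037, 0.2253, 0.1966]

t=0: π = [0.2500, 0.1667, 0.1667, 0.4167]
t=1: π = [0.2262, 0.3929, 0.2024, 0.1786]
t=2: π = [0.1616, 0.3963, 0.2313, 0.2109]
t=3: π = [0.1800, 0.4055, 0.2225, 0.1919]
t=4: π = [0.1720, 0.4029, 0.2265, 0.1987]
t=5: π = [0.1751, 0.4040, 0.2250, 0.1960]
t=6: π = [0.1738, 0.4036, 0.2256, 0.1970]
t=7: π = [0.1743, 0.4037, 0.2253, 0.1966]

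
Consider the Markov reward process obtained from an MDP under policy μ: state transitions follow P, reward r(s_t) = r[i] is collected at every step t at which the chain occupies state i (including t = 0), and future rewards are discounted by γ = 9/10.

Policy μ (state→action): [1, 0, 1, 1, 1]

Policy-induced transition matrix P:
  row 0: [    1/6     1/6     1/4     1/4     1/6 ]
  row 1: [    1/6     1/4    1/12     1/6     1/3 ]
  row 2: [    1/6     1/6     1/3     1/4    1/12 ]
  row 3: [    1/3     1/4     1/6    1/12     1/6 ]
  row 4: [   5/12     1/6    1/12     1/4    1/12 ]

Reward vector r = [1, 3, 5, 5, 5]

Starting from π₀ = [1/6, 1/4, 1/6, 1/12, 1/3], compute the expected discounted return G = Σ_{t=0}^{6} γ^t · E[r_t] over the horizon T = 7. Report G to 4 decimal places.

G = 19.0665

t=0: π = [0.1667, 0.2500, 0.1667, 0.0833, 0.3333], E[r] = 3.8333, γ^t·E[r] = 3.833333, running G = 3.833333
t=1: π = [0.2639, 0.1944, 0.1597, 0.2153, 0.1667], E[r] = 3.5556, γ^t·E[r] = 3.200000, running G = 7.033333
t=2: π = [0.2442, 0.2008, 0.1852, 0.1979, 0.1719], E[r] = 3.6215, γ^t·E[r] = 2.933438, running G = 9.966771
t=3: π = [0.2426, 0.1999, 0.1868, 0.2003, 0.1704], E[r] = 3.6297, γ^t·E[r] = 2.646070, running G = 12.612841
t=4: π = [0.2426, 0.2000, 0.1872, 0.2000, 0.1702], E[r] = 3.6294, γ^t·E[r] = 2.381252, running G = 14.994093
t=5: π = [0.2425, 0.2000, 0.1872, 0.2000, 0.1702], E[r] = 3.6298, γ^t·E[r] = 2.143369, running G = 17.137462
t=6: π = [0.2426, 0.2000, 0.1872, 0.2000, 0.1702], E[r] = 3.6298, γ^t·E[r] = 1.929012, running G = 19.066474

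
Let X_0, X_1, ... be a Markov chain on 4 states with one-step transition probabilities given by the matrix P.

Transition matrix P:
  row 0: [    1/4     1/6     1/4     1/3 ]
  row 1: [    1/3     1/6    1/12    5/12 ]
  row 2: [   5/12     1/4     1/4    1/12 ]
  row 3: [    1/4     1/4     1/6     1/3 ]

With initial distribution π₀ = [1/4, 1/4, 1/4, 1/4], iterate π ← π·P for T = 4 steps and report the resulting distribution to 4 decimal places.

π = [0.2990, 0.2078, 0.1901, 0.3031]

t=0: π = [0.2500, 0.2500, 0.2500, 0.2500]
t=1: π = [0.3125, 0.2083, 0.1875, 0.2917]
t=2: π = [0.2986, 0.2066, 0.1910, 0.3038]
t=3: π = [0.2990, 0.2079, 0.1902, 0.3028]
t=4: π = [0.2990, 0.2078, 0.1901, 0.3031]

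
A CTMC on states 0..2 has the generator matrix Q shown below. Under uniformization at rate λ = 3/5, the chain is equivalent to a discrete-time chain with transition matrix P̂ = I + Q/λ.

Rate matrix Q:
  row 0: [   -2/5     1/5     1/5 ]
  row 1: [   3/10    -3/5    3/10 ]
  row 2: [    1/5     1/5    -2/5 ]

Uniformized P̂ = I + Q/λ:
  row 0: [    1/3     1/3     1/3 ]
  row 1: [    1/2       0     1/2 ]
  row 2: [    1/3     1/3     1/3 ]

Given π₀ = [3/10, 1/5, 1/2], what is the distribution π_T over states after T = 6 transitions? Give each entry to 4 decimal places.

π = [0.3750, 0.2499, 0.3750]

t=0: π = [0.3000, 0.2000, 0.5000]
t=1: π = [0.3667, 0.2667, 0.3667]
t=2: π = [0.3778, 0.2444, 0.3778]
t=3: π = [0.3741, 0.2519, 0.3741]
t=4: π = [0.3753, 0.2494, 0.3753]
t=5: π = [0.3749, 0.2502, 0.3749]
t=6: π = [0.3750, 0.2499, 0.3750]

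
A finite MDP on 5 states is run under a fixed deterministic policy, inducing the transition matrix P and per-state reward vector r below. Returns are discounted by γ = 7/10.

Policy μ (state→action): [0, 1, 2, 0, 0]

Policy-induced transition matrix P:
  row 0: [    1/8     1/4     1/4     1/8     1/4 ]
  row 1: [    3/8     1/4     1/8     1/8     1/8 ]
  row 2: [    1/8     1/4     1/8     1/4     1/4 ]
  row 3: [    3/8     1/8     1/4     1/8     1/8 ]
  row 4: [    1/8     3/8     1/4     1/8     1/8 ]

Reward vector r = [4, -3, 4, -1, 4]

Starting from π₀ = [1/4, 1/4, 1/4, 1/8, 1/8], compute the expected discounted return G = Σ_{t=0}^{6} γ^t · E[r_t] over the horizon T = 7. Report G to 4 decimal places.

G = 4.6636

t=0: π = [0.2500, 0.2500, 0.2500, 0.1250, 0.1250], E[r] = 1.6250, γ^t·E[r] = 1.625000, running G = 1.625000
t=1: π = [0.2188, 0.2500, 0.1875, 0.1563, 0.1875], E[r] = 1.4688, γ^t·E[r] = 1.028125, running G = 2.653125
t=2: π = [0.2266, 0.2539, 0.1953, 0.1484, 0.1758], E[r] = 1.4805, γ^t·E[r] = 0.725430, running G = 3.378555
t=3: π = [0.2256, 0.2534, 0.1938, 0.1494, 0.1777], E[r] = 1.4790, γ^t·E[r] = 0.507298, running G = 3.885853
t=4: π = [0.2257, 0.2535, 0.1941, 0.1492, 0.1774], E[r] = 1.4791, γ^t·E[r] = 0.355123, running G = 4.240977
t=5: π = [0.2257, 0.2535, 0.1940, 0.1493, 0.1775], E[r] = 1.4790, γ^t·E[r] = 0.248579, running G = 4.489555
t=6: π = [0.2257, 0.2535, 0.1941, 0.1493, 0.1775], E[r] = 1.4790, γ^t·E[r] = 0.174007, running G = 4.663562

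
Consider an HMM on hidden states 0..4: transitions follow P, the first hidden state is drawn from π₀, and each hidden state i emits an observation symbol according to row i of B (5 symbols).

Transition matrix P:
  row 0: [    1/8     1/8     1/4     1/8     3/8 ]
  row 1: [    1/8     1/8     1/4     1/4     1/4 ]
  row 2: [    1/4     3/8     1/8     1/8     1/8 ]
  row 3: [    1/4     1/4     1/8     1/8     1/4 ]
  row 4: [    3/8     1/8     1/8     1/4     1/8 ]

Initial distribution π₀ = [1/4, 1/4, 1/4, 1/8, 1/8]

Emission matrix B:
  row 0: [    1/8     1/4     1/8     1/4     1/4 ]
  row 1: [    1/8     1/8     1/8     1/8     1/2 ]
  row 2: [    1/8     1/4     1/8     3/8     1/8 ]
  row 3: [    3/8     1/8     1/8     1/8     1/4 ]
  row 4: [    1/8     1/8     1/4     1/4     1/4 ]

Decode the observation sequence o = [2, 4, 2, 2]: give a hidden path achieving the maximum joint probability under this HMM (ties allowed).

t=0: δ = [3.125e-02, 3.125e-02, 3.125e-02, 1.562e-02, 3.125e-02]  (obs o_0=2)
t=1: δ = [2.930e-03, 5.859e-03, 9.766e-04, 1.953e-03, 2.930e-03]  ψ = [4, 2, 0, 1, 0]  (obs o_1=4)
t=2: δ = [1.373e-04, 9.155e-05, 1.831e-04, 1.831e-04, 3.662e-04]  ψ = [4, 1, 1, 1, 1]  (obs o_2=2)
t=3: δ = [1.717e-05, 8.583e-06, 5.722e-06, 1.144e-05, 1.287e-05]  ψ = [4, 2, 4, 4, 0]  (obs o_3=2)
backtrack: best end state = 0; path = [2, 1, 4, 0]

path = [2, 1, 4, 0]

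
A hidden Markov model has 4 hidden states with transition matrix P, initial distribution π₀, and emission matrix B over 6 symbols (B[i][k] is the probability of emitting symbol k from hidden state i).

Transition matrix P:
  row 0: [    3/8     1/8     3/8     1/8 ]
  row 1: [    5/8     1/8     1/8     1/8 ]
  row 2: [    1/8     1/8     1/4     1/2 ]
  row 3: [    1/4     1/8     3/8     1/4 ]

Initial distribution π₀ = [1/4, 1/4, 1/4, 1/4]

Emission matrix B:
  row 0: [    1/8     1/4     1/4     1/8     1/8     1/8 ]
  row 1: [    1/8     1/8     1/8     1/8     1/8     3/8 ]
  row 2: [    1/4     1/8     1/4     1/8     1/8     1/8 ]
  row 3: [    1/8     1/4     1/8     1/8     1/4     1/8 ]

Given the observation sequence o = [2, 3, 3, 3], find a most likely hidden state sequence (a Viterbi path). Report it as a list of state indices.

path = [2, 3, 2, 3]

t=0: δ = [6.250e-02, 3.125e-02, 6.250e-02, 3.125e-02]  (obs o_0=2)
t=1: δ = [2.930e-03, 9.766e-04, 2.930e-03, 3.906e-03]  ψ = [0, 0, 0, 2]  (obs o_1=3)
t=2: δ = [1.373e-04, 6.104e-05, 1.831e-04, 1.831e-04]  ψ = [0, 3, 3, 2]  (obs o_2=3)
t=3: δ = [6.437e-06, 2.861e-06, 8.583e-06, 1.144e-05]  ψ = [0, 2, 3, 2]  (obs o_3=3)
backtrack: best end state = 3; path = [2, 3, 2, 3]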